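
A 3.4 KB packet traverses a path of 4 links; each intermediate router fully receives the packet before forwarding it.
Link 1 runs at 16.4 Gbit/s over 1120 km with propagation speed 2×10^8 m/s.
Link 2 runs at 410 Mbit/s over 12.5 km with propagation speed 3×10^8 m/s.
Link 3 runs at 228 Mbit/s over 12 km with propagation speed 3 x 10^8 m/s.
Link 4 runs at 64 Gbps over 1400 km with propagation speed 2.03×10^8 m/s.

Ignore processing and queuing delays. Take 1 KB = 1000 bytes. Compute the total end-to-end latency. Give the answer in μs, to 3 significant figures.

L = 27200 bits.
Transmission delays (L/R per hop): 1.65854, 66.3415, 119.298, 0.425 μs; sum = 187.723 μs.
Propagation delays (d/s per hop): 5600, 41.6667, 40, 6896.55 μs; sum = 12578.2 μs.
End-to-end = 12800 μs.

12800 μs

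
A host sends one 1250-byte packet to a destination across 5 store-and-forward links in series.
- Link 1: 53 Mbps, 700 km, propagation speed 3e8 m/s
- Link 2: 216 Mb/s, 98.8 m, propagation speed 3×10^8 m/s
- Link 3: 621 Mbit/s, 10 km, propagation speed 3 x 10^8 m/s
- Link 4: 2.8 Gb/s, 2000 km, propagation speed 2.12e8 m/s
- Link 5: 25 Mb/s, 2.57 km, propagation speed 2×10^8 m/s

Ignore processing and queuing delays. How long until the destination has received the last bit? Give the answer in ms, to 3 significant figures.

L = 1250 × 8 = 10000 bits.
Transmission delays (L/R per hop): 0.188679, 0.0462963, 0.0161031, 0.00357143, 0.4 ms; sum = 0.65465 ms.
Propagation delays (d/s per hop): 2.33333, 0.000329333, 0.0333333, 9.43396, 0.01285 ms; sum = 11.8138 ms.
End-to-end = 12.5 ms.

12.5 ms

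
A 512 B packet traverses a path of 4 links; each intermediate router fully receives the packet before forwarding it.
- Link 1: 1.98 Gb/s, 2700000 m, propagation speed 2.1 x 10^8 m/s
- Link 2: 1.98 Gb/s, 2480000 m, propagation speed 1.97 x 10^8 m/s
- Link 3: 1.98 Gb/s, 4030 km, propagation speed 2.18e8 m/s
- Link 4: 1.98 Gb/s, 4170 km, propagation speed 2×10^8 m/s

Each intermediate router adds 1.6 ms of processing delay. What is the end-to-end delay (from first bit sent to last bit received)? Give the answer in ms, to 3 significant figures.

69.6 ms

L = 512 × 8 = 4096 bits.
Transmission delay per hop = L/R = 4096/1980000000 = 0.00206869 ms; 4 hops → 0.00827475 ms.
Propagation delays (d/s per hop): 12.8571, 12.5888, 18.4862, 20.85 ms; sum = 64.7822 ms.
Processing at 3 router(s): 3 × 1.6 ms = 4.8 ms.
End-to-end = 69.6 ms.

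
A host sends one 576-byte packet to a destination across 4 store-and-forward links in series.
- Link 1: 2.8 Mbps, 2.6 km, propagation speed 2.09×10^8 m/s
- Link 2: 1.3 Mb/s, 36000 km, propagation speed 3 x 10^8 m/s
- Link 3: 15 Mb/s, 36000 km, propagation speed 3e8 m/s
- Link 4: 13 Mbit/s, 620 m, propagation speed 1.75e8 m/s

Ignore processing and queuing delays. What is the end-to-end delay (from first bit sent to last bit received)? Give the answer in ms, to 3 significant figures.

246 ms

L = 576 × 8 = 4608 bits.
Transmission delays (L/R per hop): 1.64571, 3.54462, 0.3072, 0.354462 ms; sum = 5.85199 ms.
Propagation delays (d/s per hop): 0.0124402, 120, 120, 0.00354286 ms; sum = 240.016 ms.
End-to-end = 246 ms.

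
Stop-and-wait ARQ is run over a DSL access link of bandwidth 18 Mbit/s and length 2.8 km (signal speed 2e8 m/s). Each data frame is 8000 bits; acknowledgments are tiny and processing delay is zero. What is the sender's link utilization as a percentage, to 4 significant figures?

94.07 %

t_tx = L/R = 8000/18000000 = 0.000444444 s.
t_prop = 2800/200000000 = 1.4e-05 s; RTT = 2.8e-05 s.
Cycle = t_tx + RTT = 0.000472444 s.
Utilization = t_tx / cycle = 0.000444444/0.000472444 = 94.07 %.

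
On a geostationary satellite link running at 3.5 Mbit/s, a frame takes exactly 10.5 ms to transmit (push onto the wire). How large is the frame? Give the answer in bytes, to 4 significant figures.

4594 bytes

L = R × t_tx = 3500000 b/s × 0.0105 s = 36750 bits.
In bytes: 36750 / 8 = 4594 bytes.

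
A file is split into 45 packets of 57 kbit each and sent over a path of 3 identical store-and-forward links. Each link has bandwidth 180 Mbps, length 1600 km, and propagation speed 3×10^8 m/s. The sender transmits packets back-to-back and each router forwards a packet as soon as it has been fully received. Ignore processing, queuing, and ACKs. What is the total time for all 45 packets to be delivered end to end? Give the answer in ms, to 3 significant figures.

Per-hop transmission t_tx = L/R = 57000/180000000 = 0.316667 ms.
Per-hop propagation t_prop = 1600000/300000000 = 5.33333 ms.
Pipeline fill: first packet needs 3·t_tx to clear all hops; remaining 44 packets each add one t_tx.
Total = (3+45-1)·t_tx + 3·t_prop = 47·0.316667 + 3·5.33333 = 30.9 ms.

30.9 ms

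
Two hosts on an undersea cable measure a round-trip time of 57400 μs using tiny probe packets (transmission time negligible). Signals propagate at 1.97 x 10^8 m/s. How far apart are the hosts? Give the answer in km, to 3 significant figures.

One-way propagation = RTT/2 = 28700 μs.
d = s × t = 197000000 × 0.0287 = 5650 km.

5650 km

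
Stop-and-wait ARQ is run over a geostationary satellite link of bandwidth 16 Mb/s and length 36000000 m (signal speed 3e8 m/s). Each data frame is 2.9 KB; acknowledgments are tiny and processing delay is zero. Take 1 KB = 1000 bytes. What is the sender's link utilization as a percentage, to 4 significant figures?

t_tx = L/R = 23200/16000000 = 0.00145 s.
t_prop = 36000000/300000000 = 0.12 s; RTT = 0.24 s.
Cycle = t_tx + RTT = 0.24145 s.
Utilization = t_tx / cycle = 0.00145/0.24145 = 0.6005 %.

0.6005 %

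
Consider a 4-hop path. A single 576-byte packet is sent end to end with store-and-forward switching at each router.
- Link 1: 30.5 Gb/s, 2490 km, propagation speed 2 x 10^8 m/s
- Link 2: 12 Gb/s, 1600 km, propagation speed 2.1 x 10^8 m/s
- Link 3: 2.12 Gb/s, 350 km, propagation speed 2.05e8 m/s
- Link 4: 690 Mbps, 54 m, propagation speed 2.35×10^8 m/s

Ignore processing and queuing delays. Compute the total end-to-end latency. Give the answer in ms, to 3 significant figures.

21.8 ms

L = 576 × 8 = 4608 bits.
Transmission delays (L/R per hop): 0.000151082, 0.000384, 0.00217358, 0.00667826 ms; sum = 0.00938693 ms.
Propagation delays (d/s per hop): 12.45, 7.61905, 1.70732, 0.000229787 ms; sum = 21.7766 ms.
End-to-end = 21.8 ms.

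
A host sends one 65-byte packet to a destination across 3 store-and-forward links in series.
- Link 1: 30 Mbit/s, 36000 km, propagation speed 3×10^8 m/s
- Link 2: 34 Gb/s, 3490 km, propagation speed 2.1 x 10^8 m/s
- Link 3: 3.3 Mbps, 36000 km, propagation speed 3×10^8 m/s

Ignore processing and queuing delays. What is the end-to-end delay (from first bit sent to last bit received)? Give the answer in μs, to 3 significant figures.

L = 65 × 8 = 520 bits.
Transmission delays (L/R per hop): 17.3333, 0.0152941, 157.576 μs; sum = 174.924 μs.
Propagation delays (d/s per hop): 120000, 16619, 120000 μs; sum = 256619 μs.
End-to-end = 257000 μs.

257000 μs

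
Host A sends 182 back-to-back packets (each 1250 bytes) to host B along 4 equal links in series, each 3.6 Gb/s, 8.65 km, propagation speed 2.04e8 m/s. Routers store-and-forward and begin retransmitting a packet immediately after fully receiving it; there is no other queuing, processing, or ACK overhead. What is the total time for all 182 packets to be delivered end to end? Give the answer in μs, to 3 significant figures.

683 μs

Per-hop transmission t_tx = L/R = 10000/3600000000 = 2.77778 μs.
Per-hop propagation t_prop = 8650/204000000 = 42.402 μs.
Pipeline fill: first packet needs 4·t_tx to clear all hops; remaining 181 packets each add one t_tx.
Total = (4+182-1)·t_tx + 4·t_prop = 185·2.77778 + 4·42.402 = 683 μs.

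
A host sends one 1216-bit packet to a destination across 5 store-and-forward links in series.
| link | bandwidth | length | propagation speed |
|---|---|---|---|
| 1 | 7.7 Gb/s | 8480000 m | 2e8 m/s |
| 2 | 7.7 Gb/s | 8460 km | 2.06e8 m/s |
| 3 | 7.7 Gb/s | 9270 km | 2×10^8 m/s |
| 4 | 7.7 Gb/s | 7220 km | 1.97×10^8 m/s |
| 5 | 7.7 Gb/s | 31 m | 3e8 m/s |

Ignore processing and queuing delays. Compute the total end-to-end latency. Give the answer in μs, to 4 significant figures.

Transmission delay per hop = L/R = 1216/7700000000 = 0.157922 μs; 5 hops → 0.78961 μs.
Propagation delays (d/s per hop): 42400, 41068, 46350, 36649.7, 0.103333 μs; sum = 166468 μs.
End-to-end = 166500 μs.

166500 μs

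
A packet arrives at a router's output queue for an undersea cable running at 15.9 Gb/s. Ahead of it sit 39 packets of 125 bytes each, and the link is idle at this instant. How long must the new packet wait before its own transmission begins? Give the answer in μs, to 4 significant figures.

2.453 μs

Each queued packet: L/R = 1000/15900000000 = 0.0628931 μs.
39 queued → 2.45283 μs.
Queuing delay = 2.453 μs.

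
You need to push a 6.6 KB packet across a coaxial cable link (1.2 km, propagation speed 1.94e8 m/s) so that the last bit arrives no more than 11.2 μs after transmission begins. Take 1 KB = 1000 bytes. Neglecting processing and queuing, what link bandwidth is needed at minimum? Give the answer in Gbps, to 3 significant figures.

10.5 Gbps

L = 52800 bits.
Propagation delay = 1200 / 194000000 = 6.18557 μs.
Transmission budget = 11.2 − 6.18557 = 5.01443 μs.
R ≥ L / t_tx = 52800 bits / 5.01443e-06 s = 10.5 Gbps.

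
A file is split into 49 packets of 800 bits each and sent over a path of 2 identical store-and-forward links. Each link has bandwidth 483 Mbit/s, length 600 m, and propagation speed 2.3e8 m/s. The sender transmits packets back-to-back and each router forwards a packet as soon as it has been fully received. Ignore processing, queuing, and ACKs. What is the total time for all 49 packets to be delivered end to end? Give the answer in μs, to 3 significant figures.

88.0 μs

Per-hop transmission t_tx = L/R = 800/483000000 = 1.65631 μs.
Per-hop propagation t_prop = 600/2.3e+08 = 2.6087 μs.
Pipeline fill: first packet needs 2·t_tx to clear all hops; remaining 48 packets each add one t_tx.
Total = (2+49-1)·t_tx + 2·t_prop = 50·1.65631 + 2·2.6087 = 88.0 μs.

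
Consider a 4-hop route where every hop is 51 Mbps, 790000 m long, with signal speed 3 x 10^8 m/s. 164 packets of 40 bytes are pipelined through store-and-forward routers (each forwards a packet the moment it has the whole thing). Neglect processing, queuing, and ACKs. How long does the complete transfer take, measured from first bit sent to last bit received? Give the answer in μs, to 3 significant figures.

11600 μs

Per-hop transmission t_tx = L/R = 320/51000000 = 6.27451 μs.
Per-hop propagation t_prop = 790000/300000000 = 2633.33 μs.
Pipeline fill: first packet needs 4·t_tx to clear all hops; remaining 163 packets each add one t_tx.
Total = (4+164-1)·t_tx + 4·t_prop = 167·6.27451 + 4·2633.33 = 11600 μs.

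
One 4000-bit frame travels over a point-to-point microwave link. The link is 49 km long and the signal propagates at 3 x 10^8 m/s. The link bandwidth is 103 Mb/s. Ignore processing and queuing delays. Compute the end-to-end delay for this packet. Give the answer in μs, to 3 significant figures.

202 μs

Transmission delay = L/R = 4000 / 103000000 = 38.835 μs.
Propagation delay = d/s = 49000 m / 300000000 m/s = 163.333 μs.
Total = 202 μs.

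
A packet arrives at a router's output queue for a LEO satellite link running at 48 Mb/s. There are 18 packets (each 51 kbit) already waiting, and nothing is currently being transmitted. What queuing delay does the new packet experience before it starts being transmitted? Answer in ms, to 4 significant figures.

Each queued packet: L/R = 51000/48000000 = 1.0625 ms.
18 queued → 19.125 ms.
Queuing delay = 19.13 ms.

19.13 ms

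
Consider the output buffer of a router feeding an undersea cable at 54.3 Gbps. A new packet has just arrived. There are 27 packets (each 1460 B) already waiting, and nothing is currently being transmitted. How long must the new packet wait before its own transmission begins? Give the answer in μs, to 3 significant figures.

Each queued packet: L/R = 11680/54300000000 = 0.215101 μs.
27 queued → 5.80773 μs.
Queuing delay = 5.81 μs.

5.81 μs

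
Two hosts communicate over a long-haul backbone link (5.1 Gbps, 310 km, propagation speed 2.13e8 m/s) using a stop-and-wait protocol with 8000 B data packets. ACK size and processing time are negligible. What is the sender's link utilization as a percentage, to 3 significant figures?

t_tx = L/R = 64000/5100000000 = 1.2549e-05 s.
t_prop = 310000/213000000 = 0.0014554 s; RTT = 0.0029108 s.
Cycle = t_tx + RTT = 0.00292335 s.
Utilization = t_tx / cycle = 1.2549e-05/0.00292335 = 0.429 %.

0.429 %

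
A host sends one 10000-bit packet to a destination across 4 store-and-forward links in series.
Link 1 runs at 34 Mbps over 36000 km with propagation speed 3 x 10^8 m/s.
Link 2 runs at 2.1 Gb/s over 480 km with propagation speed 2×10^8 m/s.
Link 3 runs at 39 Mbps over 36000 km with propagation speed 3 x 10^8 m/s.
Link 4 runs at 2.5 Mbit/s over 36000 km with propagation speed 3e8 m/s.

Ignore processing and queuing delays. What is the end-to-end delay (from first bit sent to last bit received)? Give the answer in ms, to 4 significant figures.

367.0 ms

Transmission delays (L/R per hop): 0.294118, 0.0047619, 0.25641, 4 ms; sum = 4.55529 ms.
Propagation delays (d/s per hop): 120, 2.4, 120, 120 ms; sum = 362.4 ms.
End-to-end = 367.0 ms.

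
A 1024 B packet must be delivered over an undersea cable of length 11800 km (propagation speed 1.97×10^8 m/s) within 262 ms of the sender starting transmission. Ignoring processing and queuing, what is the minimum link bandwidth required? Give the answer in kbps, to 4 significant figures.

40.53 kbps

L = 8192 bits.
Propagation delay = 11800000 / 197000000 = 59.8985 ms.
Transmission budget = 262 − 59.8985 = 202.102 ms.
R ≥ L / t_tx = 8192 bits / 0.202102 s = 40.53 kbps.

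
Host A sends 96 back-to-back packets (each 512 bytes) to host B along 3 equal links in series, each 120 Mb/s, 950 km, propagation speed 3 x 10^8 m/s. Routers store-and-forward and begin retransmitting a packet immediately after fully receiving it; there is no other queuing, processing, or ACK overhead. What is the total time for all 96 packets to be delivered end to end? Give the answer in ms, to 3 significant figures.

12.8 ms

Per-hop transmission t_tx = L/R = 4096/120000000 = 0.0341333 ms.
Per-hop propagation t_prop = 950000/300000000 = 3.16667 ms.
Pipeline fill: first packet needs 3·t_tx to clear all hops; remaining 95 packets each add one t_tx.
Total = (3+96-1)·t_tx + 3·t_prop = 98·0.0341333 + 3·3.16667 = 12.8 ms.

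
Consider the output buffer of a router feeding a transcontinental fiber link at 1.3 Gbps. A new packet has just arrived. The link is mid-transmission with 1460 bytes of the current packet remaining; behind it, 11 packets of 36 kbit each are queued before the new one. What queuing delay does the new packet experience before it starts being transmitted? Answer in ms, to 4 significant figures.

0.3136 ms

Each queued packet: L/R = 36000/1300000000 = 0.0276923 ms.
11 queued → 0.304615 ms.
Plus remaining 11680 bits of current packet: 0.00898462 ms.
Queuing delay = 0.3136 ms.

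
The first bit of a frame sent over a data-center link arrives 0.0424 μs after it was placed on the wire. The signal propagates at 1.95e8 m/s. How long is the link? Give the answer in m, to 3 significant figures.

d = s × t_prop = 195000000 × 4.24e-08 = 8.27 m.

8.27 m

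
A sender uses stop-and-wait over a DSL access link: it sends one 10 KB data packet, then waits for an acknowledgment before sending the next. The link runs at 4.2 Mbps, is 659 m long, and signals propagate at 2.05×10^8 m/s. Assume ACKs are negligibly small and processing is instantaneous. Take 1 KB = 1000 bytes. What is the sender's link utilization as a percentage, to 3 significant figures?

100 %

t_tx = L/R = 80000/4200000 = 0.0190476 s.
t_prop = 659/2.05e+08 = 3.21463e-06 s; RTT = 6.42927e-06 s.
Cycle = t_tx + RTT = 0.019054 s.
Utilization = t_tx / cycle = 0.0190476/0.019054 = 100 %.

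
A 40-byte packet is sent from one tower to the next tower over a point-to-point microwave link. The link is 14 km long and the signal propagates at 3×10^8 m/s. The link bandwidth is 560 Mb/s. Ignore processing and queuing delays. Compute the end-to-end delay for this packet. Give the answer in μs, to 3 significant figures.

47.2 μs

L = 40 × 8 = 320 bits.
Transmission delay = L/R = 320 / 560000000 = 0.571429 μs.
Propagation delay = d/s = 14000 m / 300000000 m/s = 46.6667 μs.
Total = 47.2 μs.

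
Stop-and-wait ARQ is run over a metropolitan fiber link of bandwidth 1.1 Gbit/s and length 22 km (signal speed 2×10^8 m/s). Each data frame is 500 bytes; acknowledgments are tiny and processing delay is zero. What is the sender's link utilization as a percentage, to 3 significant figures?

1.63 %

t_tx = L/R = 4000/1100000000 = 3.63636e-06 s.
t_prop = 22000/200000000 = 0.00011 s; RTT = 0.00022 s.
Cycle = t_tx + RTT = 0.000223636 s.
Utilization = t_tx / cycle = 3.63636e-06/0.000223636 = 1.63 %.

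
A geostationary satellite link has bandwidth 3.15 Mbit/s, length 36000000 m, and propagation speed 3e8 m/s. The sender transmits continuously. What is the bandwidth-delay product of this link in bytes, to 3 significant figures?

Propagation delay = 36000000 / 300000000 = 0.12 s.
BDP = R × t_prop = 3150000 × 0.12 = 378000 bits.
In bytes: 378000/8 = 47300 bytes.

47300 bytes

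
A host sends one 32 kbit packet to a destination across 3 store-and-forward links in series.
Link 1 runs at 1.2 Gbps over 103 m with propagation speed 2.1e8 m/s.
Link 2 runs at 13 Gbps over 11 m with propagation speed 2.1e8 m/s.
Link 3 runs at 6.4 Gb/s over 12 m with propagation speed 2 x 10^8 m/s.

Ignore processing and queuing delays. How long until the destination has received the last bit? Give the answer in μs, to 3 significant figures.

L = 32000 bits.
Transmission delays (L/R per hop): 26.6667, 2.46154, 5 μs; sum = 34.1282 μs.
Propagation delays (d/s per hop): 0.490476, 0.052381, 0.06 μs; sum = 0.602857 μs.
End-to-end = 34.7 μs.

34.7 μs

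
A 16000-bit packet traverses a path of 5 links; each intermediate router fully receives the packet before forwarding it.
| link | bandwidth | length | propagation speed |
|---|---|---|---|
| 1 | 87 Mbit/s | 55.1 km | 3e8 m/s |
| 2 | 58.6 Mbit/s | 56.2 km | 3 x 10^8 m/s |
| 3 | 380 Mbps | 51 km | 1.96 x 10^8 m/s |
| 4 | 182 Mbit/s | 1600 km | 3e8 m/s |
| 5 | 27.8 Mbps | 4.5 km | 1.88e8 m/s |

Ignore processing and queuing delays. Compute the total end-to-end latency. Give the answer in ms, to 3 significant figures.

7.15 ms

Transmission delays (L/R per hop): 0.183908, 0.273038, 0.0421053, 0.0879121, 0.57554 ms; sum = 1.1625 ms.
Propagation delays (d/s per hop): 0.183667, 0.187333, 0.260204, 5.33333, 0.0239362 ms; sum = 5.98847 ms.
End-to-end = 7.15 ms.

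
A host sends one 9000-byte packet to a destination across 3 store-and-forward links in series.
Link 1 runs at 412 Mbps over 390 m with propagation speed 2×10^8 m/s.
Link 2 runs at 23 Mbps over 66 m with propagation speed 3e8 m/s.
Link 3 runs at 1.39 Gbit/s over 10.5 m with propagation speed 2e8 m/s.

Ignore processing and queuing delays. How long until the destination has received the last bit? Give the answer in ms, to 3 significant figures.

3.36 ms

L = 9000 × 8 = 72000 bits.
Transmission delays (L/R per hop): 0.174757, 3.13043, 0.0517986 ms; sum = 3.35699 ms.
Propagation delays (d/s per hop): 0.00195, 0.00022, 5.25e-05 ms; sum = 0.0022225 ms.
End-to-end = 3.36 ms.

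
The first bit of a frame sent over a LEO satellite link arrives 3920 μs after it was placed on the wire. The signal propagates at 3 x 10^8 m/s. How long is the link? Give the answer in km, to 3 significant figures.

d = s × t_prop = 300000000 × 0.00392 = 1180 km.

1180 km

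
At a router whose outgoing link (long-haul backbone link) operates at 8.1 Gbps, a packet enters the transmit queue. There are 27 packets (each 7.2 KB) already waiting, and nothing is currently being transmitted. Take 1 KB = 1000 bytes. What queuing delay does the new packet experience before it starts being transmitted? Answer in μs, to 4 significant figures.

Each queued packet: L/R = 57600/8100000000 = 7.11111 μs.
27 queued → 192 μs.
Queuing delay = 192.0 μs.

192.0 μs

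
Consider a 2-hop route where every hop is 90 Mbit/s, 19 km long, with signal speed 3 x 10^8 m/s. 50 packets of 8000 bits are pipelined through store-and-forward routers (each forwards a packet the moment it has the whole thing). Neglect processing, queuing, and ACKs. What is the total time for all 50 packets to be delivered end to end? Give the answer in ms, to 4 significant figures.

Per-hop transmission t_tx = L/R = 8000/90000000 = 0.0888889 ms.
Per-hop propagation t_prop = 19000/300000000 = 0.0633333 ms.
Pipeline fill: first packet needs 2·t_tx to clear all hops; remaining 49 packets each add one t_tx.
Total = (2+50-1)·t_tx + 2·t_prop = 51·0.0888889 + 2·0.0633333 = 4.660 ms.

4.660 ms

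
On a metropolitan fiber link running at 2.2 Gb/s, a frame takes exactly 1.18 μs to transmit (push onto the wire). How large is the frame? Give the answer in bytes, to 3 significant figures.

L = R × t_tx = 2200000000 b/s × 1.18e-06 s = 2596 bits.
In bytes: 2596 / 8 = 325 bytes.

325 bytes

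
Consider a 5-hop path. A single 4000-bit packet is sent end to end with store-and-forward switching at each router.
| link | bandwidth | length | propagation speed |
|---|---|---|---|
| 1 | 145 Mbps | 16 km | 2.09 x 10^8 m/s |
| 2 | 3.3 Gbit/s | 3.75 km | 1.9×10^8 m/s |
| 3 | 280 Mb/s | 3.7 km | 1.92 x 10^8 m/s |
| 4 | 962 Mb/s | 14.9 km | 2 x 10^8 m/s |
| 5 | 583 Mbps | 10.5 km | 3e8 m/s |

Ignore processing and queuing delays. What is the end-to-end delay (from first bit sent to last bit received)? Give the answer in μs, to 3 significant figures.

Transmission delays (L/R per hop): 27.5862, 1.21212, 14.2857, 4.158, 6.86106 μs; sum = 54.1031 μs.
Propagation delays (d/s per hop): 76.555, 19.7368, 19.2708, 74.5, 35 μs; sum = 225.063 μs.
End-to-end = 279 μs.

279 μs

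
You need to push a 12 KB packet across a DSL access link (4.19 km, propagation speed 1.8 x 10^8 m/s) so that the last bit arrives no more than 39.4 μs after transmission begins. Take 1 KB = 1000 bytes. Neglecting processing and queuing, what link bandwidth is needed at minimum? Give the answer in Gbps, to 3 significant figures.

5.95 Gbps

L = 96000 bits.
Propagation delay = 4190 / 180000000 = 23.2778 μs.
Transmission budget = 39.4 − 23.2778 = 16.1222 μs.
R ≥ L / t_tx = 96000 bits / 1.61222e-05 s = 5.95 Gbps.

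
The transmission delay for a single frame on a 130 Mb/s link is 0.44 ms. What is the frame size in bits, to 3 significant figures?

57200 bits

L = R × t_tx = 130000000 b/s × 0.00044 s = 57200 bits.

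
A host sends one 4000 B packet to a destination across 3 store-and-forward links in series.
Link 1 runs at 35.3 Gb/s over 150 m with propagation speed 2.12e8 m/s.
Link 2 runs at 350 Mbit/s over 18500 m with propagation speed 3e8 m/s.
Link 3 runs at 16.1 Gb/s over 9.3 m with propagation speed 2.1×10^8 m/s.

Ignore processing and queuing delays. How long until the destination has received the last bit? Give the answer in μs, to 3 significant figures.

L = 4000 × 8 = 32000 bits.
Transmission delays (L/R per hop): 0.906516, 91.4286, 1.98758 μs; sum = 94.3227 μs.
Propagation delays (d/s per hop): 0.707547, 61.6667, 0.0442857 μs; sum = 62.4185 μs.
End-to-end = 157 μs.

157 μs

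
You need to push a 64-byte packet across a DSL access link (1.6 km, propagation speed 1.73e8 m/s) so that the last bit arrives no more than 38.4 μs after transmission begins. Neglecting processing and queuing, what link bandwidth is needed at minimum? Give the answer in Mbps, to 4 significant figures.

L = 512 bits.
Propagation delay = 1600 / 173000000 = 9.24855 μs.
Transmission budget = 38.4 − 9.24855 = 29.1514 μs.
R ≥ L / t_tx = 512 bits / 2.91514e-05 s = 17.56 Mbps.

17.56 Mbps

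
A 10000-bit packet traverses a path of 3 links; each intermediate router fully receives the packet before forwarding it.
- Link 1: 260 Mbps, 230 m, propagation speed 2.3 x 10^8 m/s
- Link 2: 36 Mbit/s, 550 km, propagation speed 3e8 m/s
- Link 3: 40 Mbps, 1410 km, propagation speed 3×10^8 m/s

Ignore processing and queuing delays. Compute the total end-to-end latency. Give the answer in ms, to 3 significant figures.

Transmission delays (L/R per hop): 0.0384615, 0.277778, 0.25 ms; sum = 0.566239 ms.
Propagation delays (d/s per hop): 0.001, 1.83333, 4.7 ms; sum = 6.53433 ms.
End-to-end = 7.10 ms.

7.10 ms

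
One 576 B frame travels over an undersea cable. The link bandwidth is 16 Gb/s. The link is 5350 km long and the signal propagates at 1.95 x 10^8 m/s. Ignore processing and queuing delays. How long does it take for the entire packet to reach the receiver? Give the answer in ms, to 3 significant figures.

L = 576 × 8 = 4608 bits.
Transmission delay = L/R = 4608 / 16000000000 = 0.000288 ms.
Propagation delay = d/s = 5350000 m / 195000000 m/s = 27.4359 ms.
Total = 27.4 ms.

27.4 ms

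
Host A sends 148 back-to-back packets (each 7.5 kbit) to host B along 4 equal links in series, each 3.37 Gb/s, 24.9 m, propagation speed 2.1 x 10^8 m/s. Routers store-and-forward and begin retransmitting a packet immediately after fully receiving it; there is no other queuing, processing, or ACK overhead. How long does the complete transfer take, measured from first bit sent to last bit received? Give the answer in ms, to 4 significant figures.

Per-hop transmission t_tx = L/R = 7500/3370000000 = 0.00222552 ms.
Per-hop propagation t_prop = 24.9/210000000 = 0.000118571 ms.
Pipeline fill: first packet needs 4·t_tx to clear all hops; remaining 147 packets each add one t_tx.
Total = (4+148-1)·t_tx + 4·t_prop = 151·0.00222552 + 4·0.000118571 = 0.3365 ms.

0.3365 ms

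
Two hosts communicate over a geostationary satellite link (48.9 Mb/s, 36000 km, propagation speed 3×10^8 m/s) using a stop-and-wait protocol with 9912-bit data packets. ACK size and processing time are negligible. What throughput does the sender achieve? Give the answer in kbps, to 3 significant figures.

t_tx = L/R = 9912/48900000 = 0.000202699 s.
t_prop = 36000000/300000000 = 0.12 s; RTT = 0.24 s.
Cycle = t_tx + RTT = 0.240203 s.
Throughput = L / cycle = 9912 / 0.240203 = 41.3 kbps.

41.3 kbps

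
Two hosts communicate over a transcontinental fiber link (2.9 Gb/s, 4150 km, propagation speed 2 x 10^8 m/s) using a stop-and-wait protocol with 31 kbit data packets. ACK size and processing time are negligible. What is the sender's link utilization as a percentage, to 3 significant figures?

0.0258 %

t_tx = L/R = 31000/2900000000 = 1.06897e-05 s.
t_prop = 4150000/200000000 = 0.02075 s; RTT = 0.0415 s.
Cycle = t_tx + RTT = 0.0415107 s.
Utilization = t_tx / cycle = 1.06897e-05/0.0415107 = 0.0258 %.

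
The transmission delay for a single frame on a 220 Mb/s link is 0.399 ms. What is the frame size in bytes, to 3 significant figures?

L = R × t_tx = 220000000 b/s × 0.000399 s = 87780 bits.
In bytes: 87780 / 8 = 11000 bytes.

11000 bytes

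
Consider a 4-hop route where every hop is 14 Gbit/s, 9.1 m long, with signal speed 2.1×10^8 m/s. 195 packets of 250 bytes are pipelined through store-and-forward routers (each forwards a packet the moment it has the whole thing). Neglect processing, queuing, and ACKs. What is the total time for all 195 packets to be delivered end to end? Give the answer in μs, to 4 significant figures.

Per-hop transmission t_tx = L/R = 2000/14000000000 = 0.142857 μs.
Per-hop propagation t_prop = 9.1/210000000 = 0.0433333 μs.
Pipeline fill: first packet needs 4·t_tx to clear all hops; remaining 194 packets each add one t_tx.
Total = (4+195-1)·t_tx + 4·t_prop = 198·0.142857 + 4·0.0433333 = 28.46 μs.

28.46 μs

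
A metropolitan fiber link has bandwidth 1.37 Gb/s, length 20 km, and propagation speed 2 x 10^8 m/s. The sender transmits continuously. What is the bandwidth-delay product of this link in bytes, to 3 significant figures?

Propagation delay = 20000 / 200000000 = 0.0001 s.
BDP = R × t_prop = 1370000000 × 0.0001 = 137000 bits.
In bytes: 137000/8 = 17100 bytes.

17100 bytes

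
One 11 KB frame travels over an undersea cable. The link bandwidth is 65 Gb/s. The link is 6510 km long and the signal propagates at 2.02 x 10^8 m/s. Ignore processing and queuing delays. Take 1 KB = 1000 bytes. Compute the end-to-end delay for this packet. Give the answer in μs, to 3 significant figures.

L = 88000 bits.
Transmission delay = L/R = 88000 / 65000000000 = 1.35385 μs.
Propagation delay = d/s = 6510000 m / 202000000 m/s = 32227.7 μs.
Total = 32200 μs.

32200 μs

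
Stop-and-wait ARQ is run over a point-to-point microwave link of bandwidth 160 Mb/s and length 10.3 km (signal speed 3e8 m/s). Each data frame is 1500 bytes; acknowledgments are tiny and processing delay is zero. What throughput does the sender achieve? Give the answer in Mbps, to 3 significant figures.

t_tx = L/R = 12000/160000000 = 7.5e-05 s.
t_prop = 10300/300000000 = 3.43333e-05 s; RTT = 6.86667e-05 s.
Cycle = t_tx + RTT = 0.000143667 s.
Throughput = L / cycle = 12000 / 0.000143667 = 83.5 Mbps.

83.5 Mbps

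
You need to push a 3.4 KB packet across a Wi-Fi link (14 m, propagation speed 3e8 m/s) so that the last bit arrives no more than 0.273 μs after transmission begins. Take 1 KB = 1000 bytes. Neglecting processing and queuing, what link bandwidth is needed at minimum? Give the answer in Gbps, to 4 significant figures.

120.2 Gbps

L = 27200 bits.
Propagation delay = 14 / 300000000 = 0.0466667 μs.
Transmission budget = 0.273 − 0.0466667 = 0.226333 μs.
R ≥ L / t_tx = 27200 bits / 2.26333e-07 s = 120.2 Gbps.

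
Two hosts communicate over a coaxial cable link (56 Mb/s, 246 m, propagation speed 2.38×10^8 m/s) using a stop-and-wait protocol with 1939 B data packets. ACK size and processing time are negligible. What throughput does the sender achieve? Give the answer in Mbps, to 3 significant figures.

55.6 Mbps

t_tx = L/R = 15512/56000000 = 0.000277 s.
t_prop = 246/238000000 = 1.03361e-06 s; RTT = 2.06723e-06 s.
Cycle = t_tx + RTT = 0.000279067 s.
Throughput = L / cycle = 15512 / 0.000279067 = 55.6 Mbps.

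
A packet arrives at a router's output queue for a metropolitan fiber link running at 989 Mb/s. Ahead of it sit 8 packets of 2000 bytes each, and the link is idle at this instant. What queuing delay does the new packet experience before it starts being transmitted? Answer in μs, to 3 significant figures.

Each queued packet: L/R = 16000/989000000 = 16.178 μs.
8 queued → 129.424 μs.
Queuing delay = 129 μs.

129 μs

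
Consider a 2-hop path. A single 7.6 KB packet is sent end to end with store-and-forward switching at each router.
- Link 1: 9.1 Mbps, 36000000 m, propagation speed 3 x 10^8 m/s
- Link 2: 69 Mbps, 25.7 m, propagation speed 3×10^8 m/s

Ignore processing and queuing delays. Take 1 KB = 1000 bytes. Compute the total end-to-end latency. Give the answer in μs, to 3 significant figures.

L = 60800 bits.
Transmission delays (L/R per hop): 6681.32, 881.159 μs; sum = 7562.48 μs.
Propagation delays (d/s per hop): 120000, 0.0856667 μs; sum = 120000 μs.
End-to-end = 128000 μs.

128000 μs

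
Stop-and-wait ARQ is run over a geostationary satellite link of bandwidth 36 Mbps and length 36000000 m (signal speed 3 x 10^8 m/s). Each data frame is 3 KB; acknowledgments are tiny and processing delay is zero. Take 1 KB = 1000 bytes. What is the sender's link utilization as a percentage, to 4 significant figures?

t_tx = L/R = 24000/36000000 = 0.000666667 s.
t_prop = 36000000/300000000 = 0.12 s; RTT = 0.24 s.
Cycle = t_tx + RTT = 0.240667 s.
Utilization = t_tx / cycle = 0.000666667/0.240667 = 0.2770 %.

0.2770 %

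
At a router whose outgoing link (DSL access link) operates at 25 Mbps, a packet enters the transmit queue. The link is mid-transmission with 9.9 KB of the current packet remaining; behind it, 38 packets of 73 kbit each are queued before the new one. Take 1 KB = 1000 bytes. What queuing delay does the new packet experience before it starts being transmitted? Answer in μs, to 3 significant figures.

Each queued packet: L/R = 73000/25000000 = 2920 μs.
38 queued → 110960 μs.
Plus remaining 79200 bits of current packet: 3168 μs.
Queuing delay = 114000 μs.

114000 μs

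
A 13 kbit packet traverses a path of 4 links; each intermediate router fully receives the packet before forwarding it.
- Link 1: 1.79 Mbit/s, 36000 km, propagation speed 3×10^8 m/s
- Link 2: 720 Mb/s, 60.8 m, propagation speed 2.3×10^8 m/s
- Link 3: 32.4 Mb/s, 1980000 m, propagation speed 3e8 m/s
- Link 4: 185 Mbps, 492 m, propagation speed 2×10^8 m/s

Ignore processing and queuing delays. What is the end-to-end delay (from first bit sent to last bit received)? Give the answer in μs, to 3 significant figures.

134000 μs

L = 13000 bits.
Transmission delays (L/R per hop): 7262.57, 18.0556, 401.235, 70.2703 μs; sum = 7752.13 μs.
Propagation delays (d/s per hop): 120000, 0.264348, 6600, 2.46 μs; sum = 126603 μs.
End-to-end = 134000 μs.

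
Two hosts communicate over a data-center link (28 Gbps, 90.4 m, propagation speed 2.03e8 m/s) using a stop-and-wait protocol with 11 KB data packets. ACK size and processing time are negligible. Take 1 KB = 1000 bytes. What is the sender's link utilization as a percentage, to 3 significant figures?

77.9 %

t_tx = L/R = 88000/28000000000 = 3.14286e-06 s.
t_prop = 90.4/2.03e+08 = 4.4532e-07 s; RTT = 8.9064e-07 s.
Cycle = t_tx + RTT = 4.0335e-06 s.
Utilization = t_tx / cycle = 3.14286e-06/4.0335e-06 = 77.9 %.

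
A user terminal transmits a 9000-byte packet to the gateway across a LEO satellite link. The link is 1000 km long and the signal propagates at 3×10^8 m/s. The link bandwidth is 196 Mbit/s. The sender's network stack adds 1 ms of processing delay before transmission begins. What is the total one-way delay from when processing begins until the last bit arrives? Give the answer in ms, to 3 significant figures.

4.70 ms

L = 9000 × 8 = 72000 bits.
Transmission delay = L/R = 72000 / 196000000 = 0.367347 ms.
Propagation delay = d/s = 1000000 m / 300000000 m/s = 3.33333 ms.
Plus processing delay 1 ms = 1 ms.
Total = 4.70 ms.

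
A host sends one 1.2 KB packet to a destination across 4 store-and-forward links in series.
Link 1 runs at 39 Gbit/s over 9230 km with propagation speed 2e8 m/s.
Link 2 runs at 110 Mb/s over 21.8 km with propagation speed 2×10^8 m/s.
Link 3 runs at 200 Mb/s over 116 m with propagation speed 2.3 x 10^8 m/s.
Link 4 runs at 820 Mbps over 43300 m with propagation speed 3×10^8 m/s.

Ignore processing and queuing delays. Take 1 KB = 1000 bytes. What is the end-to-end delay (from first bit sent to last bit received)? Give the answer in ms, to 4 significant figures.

46.55 ms

L = 9600 bits.
Transmission delays (L/R per hop): 0.000246154, 0.0872727, 0.048, 0.0117073 ms; sum = 0.147226 ms.
Propagation delays (d/s per hop): 46.15, 0.109, 0.000504348, 0.144333 ms; sum = 46.4038 ms.
End-to-end = 46.55 ms.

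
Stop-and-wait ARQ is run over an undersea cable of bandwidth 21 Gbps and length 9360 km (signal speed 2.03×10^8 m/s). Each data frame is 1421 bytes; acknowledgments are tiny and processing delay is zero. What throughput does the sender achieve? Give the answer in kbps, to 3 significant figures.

123 kbps

t_tx = L/R = 11368/21000000000 = 5.41333e-07 s.
t_prop = 9360000/2.03e+08 = 0.0461084 s; RTT = 0.0922167 s.
Cycle = t_tx + RTT = 0.0922173 s.
Throughput = L / cycle = 11368 / 0.0922173 = 123 kbps.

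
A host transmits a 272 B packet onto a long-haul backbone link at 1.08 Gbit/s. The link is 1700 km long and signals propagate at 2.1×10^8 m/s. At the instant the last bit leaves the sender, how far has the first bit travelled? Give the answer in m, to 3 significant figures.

t_tx = L/R = 2176/1080000000 = 2.01481e-06 s.
Distance = s × t_tx = 210000000 × 2.01481e-06 = 423 m.

423 m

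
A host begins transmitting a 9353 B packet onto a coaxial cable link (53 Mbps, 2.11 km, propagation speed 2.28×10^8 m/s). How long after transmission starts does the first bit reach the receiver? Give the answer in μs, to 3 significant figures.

First bit experiences only propagation delay: d/s = 2110/2.28e+08 = 9.25 μs.

9.25 μs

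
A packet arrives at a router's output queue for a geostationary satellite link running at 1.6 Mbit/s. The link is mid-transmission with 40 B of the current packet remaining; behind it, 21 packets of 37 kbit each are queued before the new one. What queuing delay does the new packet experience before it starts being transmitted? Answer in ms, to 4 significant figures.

485.8 ms

Each queued packet: L/R = 37000/1600000 = 23.125 ms.
21 queued → 485.625 ms.
Plus remaining 320 bits of current packet: 0.2 ms.
Queuing delay = 485.8 ms.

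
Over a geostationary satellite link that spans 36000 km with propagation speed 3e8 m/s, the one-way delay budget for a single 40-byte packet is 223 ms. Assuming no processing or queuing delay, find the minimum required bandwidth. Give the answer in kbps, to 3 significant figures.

3.11 kbps

L = 320 bits.
Propagation delay = 36000000 / 300000000 = 120 ms.
Transmission budget = 223 − 120 = 103 ms.
R ≥ L / t_tx = 320 bits / 0.103 s = 3.11 kbps.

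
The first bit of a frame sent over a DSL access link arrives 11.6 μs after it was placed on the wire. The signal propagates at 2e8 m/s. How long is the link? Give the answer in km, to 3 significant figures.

2.32 km

d = s × t_prop = 200000000 × 1.16e-05 = 2.32 km.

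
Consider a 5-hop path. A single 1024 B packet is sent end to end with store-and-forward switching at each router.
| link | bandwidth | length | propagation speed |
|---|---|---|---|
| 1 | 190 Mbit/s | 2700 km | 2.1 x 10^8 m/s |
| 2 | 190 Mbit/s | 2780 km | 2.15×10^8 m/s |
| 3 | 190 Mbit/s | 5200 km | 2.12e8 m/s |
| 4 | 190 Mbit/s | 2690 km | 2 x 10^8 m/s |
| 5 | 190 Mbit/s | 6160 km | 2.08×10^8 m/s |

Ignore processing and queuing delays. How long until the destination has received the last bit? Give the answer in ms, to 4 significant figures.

93.60 ms

L = 1024 × 8 = 8192 bits.
Transmission delay per hop = L/R = 8192/190000000 = 0.0431158 ms; 5 hops → 0.215579 ms.
Propagation delays (d/s per hop): 12.8571, 12.9302, 24.5283, 13.45, 29.6154 ms; sum = 93.3811 ms.
End-to-end = 93.60 ms.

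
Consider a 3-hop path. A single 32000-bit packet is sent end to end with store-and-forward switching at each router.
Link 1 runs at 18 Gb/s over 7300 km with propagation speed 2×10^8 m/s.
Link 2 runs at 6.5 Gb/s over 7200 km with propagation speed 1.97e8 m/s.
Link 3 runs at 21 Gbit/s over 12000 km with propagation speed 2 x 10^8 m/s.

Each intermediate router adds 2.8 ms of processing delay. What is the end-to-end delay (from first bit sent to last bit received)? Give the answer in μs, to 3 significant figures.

Transmission delays (L/R per hop): 1.77778, 4.92308, 1.52381 μs; sum = 8.22466 μs.
Propagation delays (d/s per hop): 36500, 36548.2, 60000 μs; sum = 133048 μs.
Processing at 2 router(s): 2 × 2.8 ms = 5600 μs.
End-to-end = 139000 μs.

139000 μs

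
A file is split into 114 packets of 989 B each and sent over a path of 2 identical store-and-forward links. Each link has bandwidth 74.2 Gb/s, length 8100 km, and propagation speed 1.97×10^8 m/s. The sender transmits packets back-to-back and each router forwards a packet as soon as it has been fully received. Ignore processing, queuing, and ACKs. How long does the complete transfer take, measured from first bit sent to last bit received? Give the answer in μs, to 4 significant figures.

82250 μs

Per-hop transmission t_tx = L/R = 7912/74200000000 = 0.106631 μs.
Per-hop propagation t_prop = 8100000/197000000 = 41116.8 μs.
Pipeline fill: first packet needs 2·t_tx to clear all hops; remaining 113 packets each add one t_tx.
Total = (2+114-1)·t_tx + 2·t_prop = 115·0.106631 + 2·41116.8 = 82250 μs.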